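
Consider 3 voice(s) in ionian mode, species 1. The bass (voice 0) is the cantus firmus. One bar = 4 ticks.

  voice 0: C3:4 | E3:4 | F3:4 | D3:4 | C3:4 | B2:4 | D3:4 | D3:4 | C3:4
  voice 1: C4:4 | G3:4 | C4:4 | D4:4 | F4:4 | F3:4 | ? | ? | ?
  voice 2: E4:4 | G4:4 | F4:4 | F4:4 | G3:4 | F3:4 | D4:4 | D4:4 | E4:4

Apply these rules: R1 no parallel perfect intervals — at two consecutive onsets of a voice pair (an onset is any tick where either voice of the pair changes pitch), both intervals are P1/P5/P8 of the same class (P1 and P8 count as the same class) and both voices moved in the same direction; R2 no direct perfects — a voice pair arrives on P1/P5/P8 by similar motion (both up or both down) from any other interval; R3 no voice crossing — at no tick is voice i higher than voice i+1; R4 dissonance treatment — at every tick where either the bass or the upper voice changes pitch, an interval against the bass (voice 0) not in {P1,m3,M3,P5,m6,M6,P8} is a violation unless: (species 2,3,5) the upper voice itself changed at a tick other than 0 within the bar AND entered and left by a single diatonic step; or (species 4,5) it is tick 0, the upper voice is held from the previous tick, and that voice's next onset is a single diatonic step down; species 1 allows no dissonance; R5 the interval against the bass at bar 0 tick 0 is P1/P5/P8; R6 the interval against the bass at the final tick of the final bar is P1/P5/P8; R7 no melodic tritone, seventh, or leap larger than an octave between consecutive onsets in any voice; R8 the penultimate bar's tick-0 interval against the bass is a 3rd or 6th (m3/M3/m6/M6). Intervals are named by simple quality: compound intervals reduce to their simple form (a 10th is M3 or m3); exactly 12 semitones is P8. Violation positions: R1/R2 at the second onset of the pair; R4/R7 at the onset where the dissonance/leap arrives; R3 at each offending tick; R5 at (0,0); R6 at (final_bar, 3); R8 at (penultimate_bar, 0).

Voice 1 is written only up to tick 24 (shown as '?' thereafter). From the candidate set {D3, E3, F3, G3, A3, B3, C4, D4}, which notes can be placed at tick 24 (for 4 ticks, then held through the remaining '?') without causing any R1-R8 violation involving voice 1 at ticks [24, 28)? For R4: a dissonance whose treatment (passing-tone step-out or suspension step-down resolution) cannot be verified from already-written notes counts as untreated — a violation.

D3: legal
E3: violates R4
F3: legal
G3: violates R2,R4
A3: violates R2
B3: violates R7
C4: violates R4
D4: violates R1,R2

{D3, F3}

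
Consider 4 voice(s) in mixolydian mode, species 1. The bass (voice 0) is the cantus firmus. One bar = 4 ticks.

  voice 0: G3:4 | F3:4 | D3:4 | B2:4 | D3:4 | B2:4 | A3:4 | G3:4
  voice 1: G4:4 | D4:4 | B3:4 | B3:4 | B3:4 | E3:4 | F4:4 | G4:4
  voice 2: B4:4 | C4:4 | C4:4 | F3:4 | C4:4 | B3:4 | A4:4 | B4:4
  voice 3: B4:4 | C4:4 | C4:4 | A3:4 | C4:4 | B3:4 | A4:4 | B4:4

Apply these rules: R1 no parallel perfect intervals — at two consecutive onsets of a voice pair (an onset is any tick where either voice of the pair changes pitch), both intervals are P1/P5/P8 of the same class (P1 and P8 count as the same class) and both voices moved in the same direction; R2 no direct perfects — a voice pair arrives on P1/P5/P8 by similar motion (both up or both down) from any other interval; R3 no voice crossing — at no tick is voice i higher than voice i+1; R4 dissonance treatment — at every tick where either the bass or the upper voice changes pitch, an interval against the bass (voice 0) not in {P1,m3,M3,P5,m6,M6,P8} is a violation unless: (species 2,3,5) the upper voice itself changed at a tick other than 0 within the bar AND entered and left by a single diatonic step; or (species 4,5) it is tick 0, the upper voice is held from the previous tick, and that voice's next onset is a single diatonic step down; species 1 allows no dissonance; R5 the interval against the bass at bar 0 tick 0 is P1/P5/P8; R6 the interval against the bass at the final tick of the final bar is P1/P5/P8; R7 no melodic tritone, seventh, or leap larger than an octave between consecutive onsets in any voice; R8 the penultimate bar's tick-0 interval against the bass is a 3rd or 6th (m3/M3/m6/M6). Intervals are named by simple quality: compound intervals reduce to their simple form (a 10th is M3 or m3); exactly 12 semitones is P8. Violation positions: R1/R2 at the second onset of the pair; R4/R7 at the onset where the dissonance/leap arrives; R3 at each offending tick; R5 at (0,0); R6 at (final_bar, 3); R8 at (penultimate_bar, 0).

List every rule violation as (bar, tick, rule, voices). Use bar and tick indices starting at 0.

bar 0: v0=G3 v1=G4 v2=B4 v3=B4 downbeat M3
bar 1: v0=F3 v1=D4 v2=C4 v3=C4 downbeat P5
bar 2: v0=D3 v1=B3 v2=C4 v3=C4 downbeat m7
bar 3: v0=B2 v1=B3 v2=F3 v3=A3 downbeat m7
bar 4: v0=D3 v1=B3 v2=C4 v3=C4 downbeat m7
bar 5: v0=B2 v1=E3 v2=B3 v3=B3 downbeat P8
bar 6: v0=A3 v1=F4 v2=A4 v3=A4 downbeat P8
bar 7: v0=G3 v1=G4 v2=B4 v3=B4 downbeat M3
  -> R5 @ bar 0 tick 0 v(0, 2): opens on M3
  -> R5 @ bar 0 tick 0 v(0, 3): opens on M3
  -> R1 @ bar 1 tick 0 v(2, 3): B4/B4 P1 -> C4/C4 P1 similar
  -> R2 @ bar 1 tick 0 v(0, 2): G3/B4 M3 -> F3/C4 P5 similar
  -> R2 @ bar 1 tick 0 v(0, 3): G3/B4 M3 -> F3/C4 P5 similar
  -> R3 @ bar 1 tick 0 v(1, 2): D4 above C4
  -> R7 @ bar 1 tick 0 v(2,): B4->C4 leap 11st
  -> R7 @ bar 1 tick 0 v(3,): B4->C4 leap 11st
  -> R3 @ bar 1 tick 1 v(1, 2): D4 above C4
  -> R3 @ bar 1 tick 2 v(1, 2): D4 above C4
  -> R3 @ bar 1 tick 3 v(1, 2): D4 above C4
  -> R4 @ bar 2 tick 0 v(0, 2): D3/C4 m7 untreated
  -> R4 @ bar 2 tick 0 v(0, 3): D3/C4 m7 untreated
  -> R3 @ bar 3 tick 0 v(1, 2): B3 above F3
  -> R4 @ bar 3 tick 0 v(0, 2): B2/F3 TT untreated
  -> R4 @ bar 3 tick 0 v(0, 3): B2/A3 m7 untreated
  -> R3 @ bar 3 tick 1 v(1, 2): B3 above F3
  -> R3 @ bar 3 tick 2 v(1, 2): B3 above F3
  -> R3 @ bar 3 tick 3 v(1, 2): B3 above F3
  -> R2 @ bar 4 tick 0 v(2, 3): F3/A3 M3 -> C4/C4 P1 similar
  -> R4 @ bar 4 tick 0 v(0, 2): D3/C4 m7 untreated
  -> R4 @ bar 4 tick 0 v(0, 3): D3/C4 m7 untreated
  -> R1 @ bar 5 tick 0 v(2, 3): C4/C4 P1 -> B3/B3 P1 similar
  -> R2 @ bar 5 tick 0 v(0, 2): D3/C4 m7 -> B2/B3 P8 similar
  -> R2 @ bar 5 tick 0 v(0, 3): D3/C4 m7 -> B2/B3 P8 similar
  -> R2 @ bar 5 tick 0 v(1, 2): B3/C4 m2 -> E3/B3 P5 similar
  -> R2 @ bar 5 tick 0 v(1, 3): B3/C4 m2 -> E3/B3 P5 similar
  -> R4 @ bar 5 tick 0 v(0, 1): B2/E3 P4 untreated
  -> R1 @ bar 6 tick 0 v(0, 2): B2/B3 P8 -> A3/A4 P8 similar
  -> R1 @ bar 6 tick 0 v(0, 3): B2/B3 P8 -> A3/A4 P8 similar
  -> R1 @ bar 6 tick 0 v(2, 3): B3/B3 P1 -> A4/A4 P1 similar
  -> R7 @ bar 6 tick 0 v(0,): B2->A3 leap 10st
  -> R7 @ bar 6 tick 0 v(1,): E3->F4 leap 13st
  -> R7 @ bar 6 tick 0 v(2,): B3->A4 leap 10st
  -> R7 @ bar 6 tick 0 v(3,): B3->A4 leap 10st
  -> R8 @ bar 6 tick 0 v(0, 2): penult P8 not 3rd/6th
  -> R8 @ bar 6 tick 0 v(0, 3): penult P8 not 3rd/6th
  -> R1 @ bar 7 tick 0 v(2, 3): A4/A4 P1 -> B4/B4 P1 similar
  -> R6 @ bar 7 tick 3 v(0, 2): closes on M3
  -> R6 @ bar 7 tick 3 v(0, 3): closes on M3

(0, 0, R5, (0, 2))
(0, 0, R5, (0, 3))
(1, 0, R1, (2, 3))
(1, 0, R2, (0, 2))
(1, 0, R2, (0, 3))
(1, 0, R3, (1, 2))
(1, 0, R7, (2,))
(1, 0, R7, (3,))
(1, 1, R3, (1, 2))
(1, 2, R3, (1, 2))
(1, 3, R3, (1, 2))
(2, 0, R4, (0, 2))
(2, 0, R4, (0, 3))
(3, 0, R3, (1, 2))
(3, 0, R4, (0, 2))
(3, 0, R4, (0, 3))
(3, 1, R3, (1, 2))
(3, 2, R3, (1, 2))
(3, 3, R3, (1, 2))
(4, 0, R2, (2, 3))
(4, 0, R4, (0, 2))
(4, 0, R4, (0, 3))
(5, 0, R1, (2, 3))
(5, 0, R2, (0, 2))
(5, 0, R2, (0, 3))
(5, 0, R2, (1, 2))
(5, 0, R2, (1, 3))
(5, 0, R4, (0, 1))
(6, 0, R1, (0, 2))
(6, 0, R1, (0, 3))
(6, 0, R1, (2, 3))
(6, 0, R7, (0,))
(6, 0, R7, (1,))
(6, 0, R7, (2,))
(6, 0, R7, (3,))
(6, 0, R8, (0, 2))
(6, 0, R8, (0, 3))
(7, 0, R1, (2, 3))
(7, 3, R6, (0, 2))
(7, 3, R6, (0, 3))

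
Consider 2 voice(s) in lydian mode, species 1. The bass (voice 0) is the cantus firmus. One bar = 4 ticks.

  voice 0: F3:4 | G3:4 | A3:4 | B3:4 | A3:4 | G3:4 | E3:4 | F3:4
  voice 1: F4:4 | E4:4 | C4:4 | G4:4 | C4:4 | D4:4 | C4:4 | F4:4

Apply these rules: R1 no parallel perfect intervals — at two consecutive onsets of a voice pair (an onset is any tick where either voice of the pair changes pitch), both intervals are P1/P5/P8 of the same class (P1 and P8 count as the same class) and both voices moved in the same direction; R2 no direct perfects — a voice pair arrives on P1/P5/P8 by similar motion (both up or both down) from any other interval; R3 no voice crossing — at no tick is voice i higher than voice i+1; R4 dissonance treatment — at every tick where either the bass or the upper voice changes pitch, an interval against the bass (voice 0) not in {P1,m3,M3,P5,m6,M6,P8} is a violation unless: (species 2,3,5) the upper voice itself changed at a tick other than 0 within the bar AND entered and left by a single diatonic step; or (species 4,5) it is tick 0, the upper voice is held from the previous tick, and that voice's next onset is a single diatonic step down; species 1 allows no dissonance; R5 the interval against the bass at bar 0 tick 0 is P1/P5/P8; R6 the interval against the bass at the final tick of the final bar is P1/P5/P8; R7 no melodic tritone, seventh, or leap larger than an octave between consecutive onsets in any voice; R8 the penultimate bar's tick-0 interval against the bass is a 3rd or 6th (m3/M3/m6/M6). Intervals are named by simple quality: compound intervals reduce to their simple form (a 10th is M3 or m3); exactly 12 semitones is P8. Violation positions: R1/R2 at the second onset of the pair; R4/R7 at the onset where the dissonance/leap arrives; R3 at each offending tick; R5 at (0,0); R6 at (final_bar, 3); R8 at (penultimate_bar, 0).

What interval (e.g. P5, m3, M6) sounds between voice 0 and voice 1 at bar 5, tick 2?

P5

voice 0=G3 voice 1=D4 -> P5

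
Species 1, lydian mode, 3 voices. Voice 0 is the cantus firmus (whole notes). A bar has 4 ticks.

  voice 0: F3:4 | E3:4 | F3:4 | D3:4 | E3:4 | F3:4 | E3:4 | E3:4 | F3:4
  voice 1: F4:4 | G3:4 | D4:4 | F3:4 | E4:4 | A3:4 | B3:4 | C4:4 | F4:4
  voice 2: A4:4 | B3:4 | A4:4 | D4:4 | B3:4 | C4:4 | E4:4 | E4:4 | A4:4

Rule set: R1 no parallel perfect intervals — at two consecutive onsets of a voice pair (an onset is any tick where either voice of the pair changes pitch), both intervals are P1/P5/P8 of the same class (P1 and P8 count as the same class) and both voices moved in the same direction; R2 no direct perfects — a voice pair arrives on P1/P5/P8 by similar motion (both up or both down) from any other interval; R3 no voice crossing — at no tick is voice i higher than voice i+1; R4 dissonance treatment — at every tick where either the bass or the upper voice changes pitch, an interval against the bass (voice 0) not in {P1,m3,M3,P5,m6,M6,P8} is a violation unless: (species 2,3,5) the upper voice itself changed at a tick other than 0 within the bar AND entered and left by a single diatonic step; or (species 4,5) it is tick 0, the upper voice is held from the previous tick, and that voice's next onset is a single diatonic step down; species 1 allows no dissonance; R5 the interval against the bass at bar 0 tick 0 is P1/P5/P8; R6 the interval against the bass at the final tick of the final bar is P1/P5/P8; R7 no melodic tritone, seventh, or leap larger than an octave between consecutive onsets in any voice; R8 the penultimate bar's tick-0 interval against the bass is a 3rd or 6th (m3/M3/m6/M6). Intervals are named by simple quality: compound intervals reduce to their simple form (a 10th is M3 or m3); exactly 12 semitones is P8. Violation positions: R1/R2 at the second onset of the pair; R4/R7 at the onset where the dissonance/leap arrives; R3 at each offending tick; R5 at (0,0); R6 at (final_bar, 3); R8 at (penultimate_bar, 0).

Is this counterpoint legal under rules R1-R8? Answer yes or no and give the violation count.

bar 0: v0=F3 v1=F4 v2=A4 (M3)
bar 1: v0=E3 v1=G3 v2=B3 (P5)
bar 2: v0=F3 v1=D4 v2=A4 (M3)
bar 3: v0=D3 v1=F3 v2=D4 (P8)
bar 4: v0=E3 v1=E4 v2=B3 (P5)
bar 5: v0=F3 v1=A3 v2=C4 (P5)
bar 6: v0=E3 v1=B3 v2=E4 (P8)
bar 7: v0=E3 v1=C4 v2=E4 (P8)
bar 8: v0=F3 v1=F4 v2=A4 (M3)
  R5 @ bar0.0: opens on M3
  R2 @ bar1.0: F3/A4 M3 -> E3/B3 P5 similar
  R7 @ bar1.0: F4->G3 leap 10st
  R7 @ bar1.0: A4->B3 leap 10st
  R2 @ bar2.0: G3/B3 M3 -> D4/A4 P5 similar
  R7 @ bar2.0: B3->A4 leap 10st
  R2 @ bar3.0: F3/A4 M3 -> D3/D4 P8 similar
  R2 @ bar4.0: D3/F3 m3 -> E3/E4 P8 similar
  R3 @ bar4.0: E4 above B3
  R7 @ bar4.0: F3->E4 leap 11st
  R3 @ bar4.1: E4 above B3
  R3 @ bar4.2: E4 above B3
  R3 @ bar4.3: E4 above B3
  R1 @ bar5.0: E3/B3 P5 -> F3/C4 P5 similar
  R8 @ bar7.0: penult P8 not 3rd/6th
  R2 @ bar8.0: E3/C4 m6 -> F3/F4 P8 similar
  R6 @ bar8.3: closes on M3

No (17 violations)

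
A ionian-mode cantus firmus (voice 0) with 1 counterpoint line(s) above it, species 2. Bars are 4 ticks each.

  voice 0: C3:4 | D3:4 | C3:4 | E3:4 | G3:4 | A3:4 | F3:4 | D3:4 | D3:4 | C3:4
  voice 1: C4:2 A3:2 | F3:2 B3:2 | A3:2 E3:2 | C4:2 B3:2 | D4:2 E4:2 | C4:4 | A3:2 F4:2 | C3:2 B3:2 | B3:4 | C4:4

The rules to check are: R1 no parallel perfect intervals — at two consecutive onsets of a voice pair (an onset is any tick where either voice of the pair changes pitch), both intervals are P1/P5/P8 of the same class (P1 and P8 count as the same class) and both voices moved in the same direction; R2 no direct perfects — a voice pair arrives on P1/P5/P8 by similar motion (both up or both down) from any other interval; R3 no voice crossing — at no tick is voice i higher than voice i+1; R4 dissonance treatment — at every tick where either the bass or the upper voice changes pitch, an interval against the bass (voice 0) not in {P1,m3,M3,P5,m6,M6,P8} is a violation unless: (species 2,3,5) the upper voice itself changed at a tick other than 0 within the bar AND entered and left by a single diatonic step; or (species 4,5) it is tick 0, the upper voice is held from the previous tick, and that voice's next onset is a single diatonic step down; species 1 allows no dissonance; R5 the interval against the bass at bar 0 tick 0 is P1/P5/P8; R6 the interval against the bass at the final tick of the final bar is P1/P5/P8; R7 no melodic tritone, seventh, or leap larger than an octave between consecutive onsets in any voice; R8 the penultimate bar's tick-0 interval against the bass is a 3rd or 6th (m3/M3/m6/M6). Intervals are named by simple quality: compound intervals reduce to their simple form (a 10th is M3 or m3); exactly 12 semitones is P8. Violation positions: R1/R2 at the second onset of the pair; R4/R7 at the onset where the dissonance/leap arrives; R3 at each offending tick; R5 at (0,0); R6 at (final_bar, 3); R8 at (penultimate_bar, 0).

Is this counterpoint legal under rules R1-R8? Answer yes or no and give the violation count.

No (7 violations)

bar 0: v0=C3 v1=C4 (P8)
bar 1: v0=D3 v1=F3 (m3)
bar 2: v0=C3 v1=A3 (M6)
bar 3: v0=E3 v1=C4 (m6)
bar 4: v0=G3 v1=D4 (P5)
bar 5: v0=A3 v1=C4 (m3)
bar 6: v0=F3 v1=A3 (M3)
bar 7: v0=D3 v1=C3 (M2)
bar 8: v0=D3 v1=B3 (M6)
bar 9: v0=C3 v1=C4 (P8)
  R7 @ bar1.2: F3->B3 leap 6st
  R1 @ bar4.0: E3/B3 P5 -> G3/D4 P5 similar
  R3 @ bar7.0: D3 above C3
  R4 @ bar7.0: D3/C3 M2 untreated
  R7 @ bar7.0: F4->C3 leap 17st
  R3 @ bar7.1: D3 above C3
  R7 @ bar7.2: C3->B3 leap 11st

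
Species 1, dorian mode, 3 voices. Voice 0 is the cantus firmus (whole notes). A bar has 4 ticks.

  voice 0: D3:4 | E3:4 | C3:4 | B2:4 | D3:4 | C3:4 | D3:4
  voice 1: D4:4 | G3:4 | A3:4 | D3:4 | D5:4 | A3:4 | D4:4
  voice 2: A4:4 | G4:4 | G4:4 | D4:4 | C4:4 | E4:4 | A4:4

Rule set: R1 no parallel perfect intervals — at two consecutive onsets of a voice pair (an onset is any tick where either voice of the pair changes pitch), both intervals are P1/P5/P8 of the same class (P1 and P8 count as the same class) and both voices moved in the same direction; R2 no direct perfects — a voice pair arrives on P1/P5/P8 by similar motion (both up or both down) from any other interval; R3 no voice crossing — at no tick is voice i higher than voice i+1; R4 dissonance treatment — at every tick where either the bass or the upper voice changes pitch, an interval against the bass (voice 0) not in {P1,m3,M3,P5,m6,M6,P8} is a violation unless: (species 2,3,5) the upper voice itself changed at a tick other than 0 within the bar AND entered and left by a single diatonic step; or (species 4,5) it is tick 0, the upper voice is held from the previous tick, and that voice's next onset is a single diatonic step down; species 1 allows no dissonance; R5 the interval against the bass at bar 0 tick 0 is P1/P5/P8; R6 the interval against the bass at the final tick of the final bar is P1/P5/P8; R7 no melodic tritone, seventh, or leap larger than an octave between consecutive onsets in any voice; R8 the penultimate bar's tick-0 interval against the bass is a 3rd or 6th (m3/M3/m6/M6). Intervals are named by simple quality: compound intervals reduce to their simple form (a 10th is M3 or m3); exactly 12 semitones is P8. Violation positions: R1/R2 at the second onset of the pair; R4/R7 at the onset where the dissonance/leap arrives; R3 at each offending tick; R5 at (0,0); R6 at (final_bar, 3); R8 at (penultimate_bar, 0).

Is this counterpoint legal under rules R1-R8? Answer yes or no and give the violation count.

No (13 violations)

bar 0: v0=D3 v1=D4 v2=A4 (P5)
bar 1: v0=E3 v1=G3 v2=G4 (m3)
bar 2: v0=C3 v1=A3 v2=G4 (P5)
bar 3: v0=B2 v1=D3 v2=D4 (m3)
bar 4: v0=D3 v1=D5 v2=C4 (m7)
bar 5: v0=C3 v1=A3 v2=E4 (M3)
bar 6: v0=D3 v1=D4 v2=A4 (P5)
  R2 @ bar1.0: D4/A4 P5 -> G3/G4 P8 similar
  R2 @ bar3.0: A3/G4 m7 -> D3/D4 P8 similar
  R2 @ bar4.0: B2/D3 m3 -> D3/D5 P1 similar
  R3 @ bar4.0: D5 above C4
  R4 @ bar4.0: D3/C4 m7 untreated
  R7 @ bar4.0: D3->D5 leap 24st
  R3 @ bar4.1: D5 above C4
  R3 @ bar4.2: D5 above C4
  R3 @ bar4.3: D5 above C4
  R7 @ bar5.0: D5->A3 leap 17st
  R1 @ bar6.0: A3/E4 P5 -> D4/A4 P5 similar
  R2 @ bar6.0: C3/A3 M6 -> D3/D4 P8 similar
  R2 @ bar6.0: C3/E4 M3 -> D3/A4 P5 similar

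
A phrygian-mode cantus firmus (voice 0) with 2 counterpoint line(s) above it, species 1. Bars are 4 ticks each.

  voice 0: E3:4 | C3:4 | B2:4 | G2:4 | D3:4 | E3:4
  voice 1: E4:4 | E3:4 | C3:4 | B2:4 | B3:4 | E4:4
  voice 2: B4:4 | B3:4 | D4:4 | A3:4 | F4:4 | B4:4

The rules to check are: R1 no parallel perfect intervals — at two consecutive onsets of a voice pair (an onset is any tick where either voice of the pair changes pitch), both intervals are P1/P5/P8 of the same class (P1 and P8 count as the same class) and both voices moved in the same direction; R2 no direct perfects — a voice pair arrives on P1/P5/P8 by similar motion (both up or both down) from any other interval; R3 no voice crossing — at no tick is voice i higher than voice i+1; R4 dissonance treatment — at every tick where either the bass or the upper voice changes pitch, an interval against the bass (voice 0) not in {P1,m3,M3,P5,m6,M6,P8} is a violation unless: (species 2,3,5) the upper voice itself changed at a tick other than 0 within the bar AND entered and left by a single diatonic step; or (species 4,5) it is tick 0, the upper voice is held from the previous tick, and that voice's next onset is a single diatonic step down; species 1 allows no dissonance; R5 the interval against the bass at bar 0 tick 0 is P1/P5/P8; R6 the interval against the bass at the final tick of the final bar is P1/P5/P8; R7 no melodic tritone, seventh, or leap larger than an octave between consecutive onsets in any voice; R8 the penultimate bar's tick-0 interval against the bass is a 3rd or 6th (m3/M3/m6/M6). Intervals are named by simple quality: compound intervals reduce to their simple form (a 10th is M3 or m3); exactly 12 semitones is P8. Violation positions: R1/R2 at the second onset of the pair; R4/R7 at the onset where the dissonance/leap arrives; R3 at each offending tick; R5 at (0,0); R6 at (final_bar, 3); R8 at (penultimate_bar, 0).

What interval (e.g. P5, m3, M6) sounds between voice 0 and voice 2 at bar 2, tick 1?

m3

voice 0=B2 voice 2=D4 -> m3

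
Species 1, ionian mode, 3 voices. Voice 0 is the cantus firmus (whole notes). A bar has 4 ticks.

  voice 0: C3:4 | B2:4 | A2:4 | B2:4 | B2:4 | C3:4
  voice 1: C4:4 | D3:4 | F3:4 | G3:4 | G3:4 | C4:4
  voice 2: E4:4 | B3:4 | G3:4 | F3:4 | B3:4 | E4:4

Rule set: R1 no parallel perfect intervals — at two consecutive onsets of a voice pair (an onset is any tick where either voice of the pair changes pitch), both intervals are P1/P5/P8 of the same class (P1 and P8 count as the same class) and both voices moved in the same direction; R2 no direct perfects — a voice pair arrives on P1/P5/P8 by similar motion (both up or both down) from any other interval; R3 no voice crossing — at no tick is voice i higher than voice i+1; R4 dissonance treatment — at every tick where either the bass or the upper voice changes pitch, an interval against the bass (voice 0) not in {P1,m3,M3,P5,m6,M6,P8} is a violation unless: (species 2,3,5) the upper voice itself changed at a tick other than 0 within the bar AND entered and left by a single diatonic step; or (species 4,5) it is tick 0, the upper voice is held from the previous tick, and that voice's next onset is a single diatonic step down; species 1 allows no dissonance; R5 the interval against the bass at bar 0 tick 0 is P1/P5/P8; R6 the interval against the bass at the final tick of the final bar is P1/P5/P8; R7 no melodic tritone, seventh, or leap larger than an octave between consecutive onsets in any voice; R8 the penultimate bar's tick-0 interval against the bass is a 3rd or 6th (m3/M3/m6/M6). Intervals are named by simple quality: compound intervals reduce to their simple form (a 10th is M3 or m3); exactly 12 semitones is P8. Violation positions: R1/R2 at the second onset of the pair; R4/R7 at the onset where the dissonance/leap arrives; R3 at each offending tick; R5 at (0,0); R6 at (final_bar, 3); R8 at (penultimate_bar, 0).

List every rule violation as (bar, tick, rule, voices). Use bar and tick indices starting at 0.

bar 0: v0=C3 v1=C4 v2=E4 downbeat M3
bar 1: v0=B2 v1=D3 v2=B3 downbeat P8
bar 2: v0=A2 v1=F3 v2=G3 downbeat m7
bar 3: v0=B2 v1=G3 v2=F3 downbeat TT
bar 4: v0=B2 v1=G3 v2=B3 downbeat P8
bar 5: v0=C3 v1=C4 v2=E4 downbeat M3
  -> R5 @ bar 0 tick 0 v(0, 2): opens on M3
  -> R2 @ bar 1 tick 0 v(0, 2): C3/E4 M3 -> B2/B3 P8 similar
  -> R7 @ bar 1 tick 0 v(1,): C4->D3 leap 10st
  -> R4 @ bar 2 tick 0 v(0, 2): A2/G3 m7 untreated
  -> R3 @ bar 3 tick 0 v(1, 2): G3 above F3
  -> R4 @ bar 3 tick 0 v(0, 2): B2/F3 TT untreated
  -> R3 @ bar 3 tick 1 v(1, 2): G3 above F3
  -> R3 @ bar 3 tick 2 v(1, 2): G3 above F3
  -> R3 @ bar 3 tick 3 v(1, 2): G3 above F3
  -> R7 @ bar 4 tick 0 v(2,): F3->B3 leap 6st
  -> R8 @ bar 4 tick 0 v(0, 2): penult P8 not 3rd/6th
  -> R2 @ bar 5 tick 0 v(0, 1): B2/G3 m6 -> C3/C4 P8 similar
  -> R6 @ bar 5 tick 3 v(0, 2): closes on M3

(0, 0, R5, (0, 2))
(1, 0, R2, (0, 2))
(1, 0, R7, (1,))
(2, 0, R4, (0, 2))
(3, 0, R3, (1, 2))
(3, 0, R4, (0, 2))
(3, 1, R3, (1, 2))
(3, 2, R3, (1, 2))
(3, 3, R3, (1, 2))
(4, 0, R7, (2,))
(4, 0, R8, (0, 2))
(5, 0, R2, (0, 1))
(5, 3, R6, (0, 2))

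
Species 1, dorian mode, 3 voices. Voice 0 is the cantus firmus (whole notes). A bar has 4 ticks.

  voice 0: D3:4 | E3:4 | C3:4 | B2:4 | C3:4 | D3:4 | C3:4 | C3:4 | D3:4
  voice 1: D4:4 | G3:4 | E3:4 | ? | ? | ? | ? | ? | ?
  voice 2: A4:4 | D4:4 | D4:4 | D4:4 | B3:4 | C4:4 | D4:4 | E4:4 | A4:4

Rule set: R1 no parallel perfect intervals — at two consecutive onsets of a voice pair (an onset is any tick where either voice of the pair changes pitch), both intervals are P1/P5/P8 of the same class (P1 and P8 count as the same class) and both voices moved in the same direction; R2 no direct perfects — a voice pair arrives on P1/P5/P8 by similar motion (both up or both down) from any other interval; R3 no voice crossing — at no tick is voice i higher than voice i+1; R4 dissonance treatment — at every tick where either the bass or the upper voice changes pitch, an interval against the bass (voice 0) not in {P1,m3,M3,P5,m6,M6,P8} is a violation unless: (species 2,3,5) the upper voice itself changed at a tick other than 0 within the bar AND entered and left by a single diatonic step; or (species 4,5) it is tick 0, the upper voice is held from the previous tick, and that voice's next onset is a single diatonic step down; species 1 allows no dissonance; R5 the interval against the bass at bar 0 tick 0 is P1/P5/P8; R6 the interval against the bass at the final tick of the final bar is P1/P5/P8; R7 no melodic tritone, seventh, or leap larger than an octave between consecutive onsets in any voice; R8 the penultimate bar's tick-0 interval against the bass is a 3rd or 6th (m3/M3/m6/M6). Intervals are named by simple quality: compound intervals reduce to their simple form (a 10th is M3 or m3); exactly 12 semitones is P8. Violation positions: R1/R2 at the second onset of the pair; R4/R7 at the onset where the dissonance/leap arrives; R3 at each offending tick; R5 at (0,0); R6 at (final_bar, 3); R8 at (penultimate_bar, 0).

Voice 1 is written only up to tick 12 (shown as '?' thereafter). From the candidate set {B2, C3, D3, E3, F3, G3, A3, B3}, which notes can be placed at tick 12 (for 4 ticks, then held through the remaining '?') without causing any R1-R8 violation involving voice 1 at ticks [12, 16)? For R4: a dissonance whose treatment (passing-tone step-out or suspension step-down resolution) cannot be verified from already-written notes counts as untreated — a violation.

{B3, D3, G3}

B2: violates R2
C3: violates R4
D3: legal
E3: violates R4
F3: violates R4
G3: legal
A3: violates R4
B3: legal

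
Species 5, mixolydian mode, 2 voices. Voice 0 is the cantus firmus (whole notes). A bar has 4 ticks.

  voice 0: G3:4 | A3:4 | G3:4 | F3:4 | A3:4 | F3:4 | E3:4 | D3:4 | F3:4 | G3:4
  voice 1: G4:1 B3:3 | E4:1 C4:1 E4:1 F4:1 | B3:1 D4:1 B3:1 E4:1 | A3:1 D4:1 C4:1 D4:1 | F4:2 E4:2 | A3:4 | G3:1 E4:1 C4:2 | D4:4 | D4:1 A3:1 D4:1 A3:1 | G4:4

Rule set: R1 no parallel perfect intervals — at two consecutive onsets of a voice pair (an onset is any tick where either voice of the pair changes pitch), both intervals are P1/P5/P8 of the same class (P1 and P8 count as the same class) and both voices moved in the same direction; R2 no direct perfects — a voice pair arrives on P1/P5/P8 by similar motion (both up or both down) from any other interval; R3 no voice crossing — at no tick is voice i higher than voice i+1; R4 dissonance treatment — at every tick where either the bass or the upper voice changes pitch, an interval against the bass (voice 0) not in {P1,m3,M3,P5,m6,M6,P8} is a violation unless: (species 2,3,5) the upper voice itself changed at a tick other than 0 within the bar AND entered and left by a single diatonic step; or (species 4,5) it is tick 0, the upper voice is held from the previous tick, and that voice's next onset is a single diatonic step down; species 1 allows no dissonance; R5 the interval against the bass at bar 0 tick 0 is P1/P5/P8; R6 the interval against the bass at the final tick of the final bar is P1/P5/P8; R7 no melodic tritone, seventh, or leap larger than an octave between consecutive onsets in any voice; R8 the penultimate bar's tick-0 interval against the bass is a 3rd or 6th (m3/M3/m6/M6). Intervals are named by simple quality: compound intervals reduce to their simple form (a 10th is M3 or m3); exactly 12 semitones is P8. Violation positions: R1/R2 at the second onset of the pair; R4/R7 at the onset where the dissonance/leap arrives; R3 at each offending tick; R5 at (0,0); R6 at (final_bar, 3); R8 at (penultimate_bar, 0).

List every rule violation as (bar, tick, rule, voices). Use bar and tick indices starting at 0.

(1, 0, R2, (0, 1))
(2, 0, R7, (1,))
(9, 0, R2, (0, 1))
(9, 0, R7, (1,))

bar 0: v0=G3 v1=G4 downbeat P8
bar 1: v0=A3 v1=E4 downbeat P5
bar 2: v0=G3 v1=B3 downbeat M3
bar 3: v0=F3 v1=A3 downbeat M3
bar 4: v0=A3 v1=F4 downbeat m6
bar 5: v0=F3 v1=A3 downbeat M3
bar 6: v0=E3 v1=G3 downbeat m3
bar 7: v0=D3 v1=D4 downbeat P8
bar 8: v0=F3 v1=D4 downbeat M6
bar 9: v0=G3 v1=G4 downbeat P8
  -> R2 @ bar 1 tick 0 v(0, 1): G3/B3 M3 -> A3/E4 P5 similar
  -> R7 @ bar 2 tick 0 v(1,): F4->B3 leap 6st
  -> R2 @ bar 9 tick 0 v(0, 1): F3/A3 M3 -> G3/G4 P8 similar
  -> R7 @ bar 9 tick 0 v(1,): A3->G4 leap 10st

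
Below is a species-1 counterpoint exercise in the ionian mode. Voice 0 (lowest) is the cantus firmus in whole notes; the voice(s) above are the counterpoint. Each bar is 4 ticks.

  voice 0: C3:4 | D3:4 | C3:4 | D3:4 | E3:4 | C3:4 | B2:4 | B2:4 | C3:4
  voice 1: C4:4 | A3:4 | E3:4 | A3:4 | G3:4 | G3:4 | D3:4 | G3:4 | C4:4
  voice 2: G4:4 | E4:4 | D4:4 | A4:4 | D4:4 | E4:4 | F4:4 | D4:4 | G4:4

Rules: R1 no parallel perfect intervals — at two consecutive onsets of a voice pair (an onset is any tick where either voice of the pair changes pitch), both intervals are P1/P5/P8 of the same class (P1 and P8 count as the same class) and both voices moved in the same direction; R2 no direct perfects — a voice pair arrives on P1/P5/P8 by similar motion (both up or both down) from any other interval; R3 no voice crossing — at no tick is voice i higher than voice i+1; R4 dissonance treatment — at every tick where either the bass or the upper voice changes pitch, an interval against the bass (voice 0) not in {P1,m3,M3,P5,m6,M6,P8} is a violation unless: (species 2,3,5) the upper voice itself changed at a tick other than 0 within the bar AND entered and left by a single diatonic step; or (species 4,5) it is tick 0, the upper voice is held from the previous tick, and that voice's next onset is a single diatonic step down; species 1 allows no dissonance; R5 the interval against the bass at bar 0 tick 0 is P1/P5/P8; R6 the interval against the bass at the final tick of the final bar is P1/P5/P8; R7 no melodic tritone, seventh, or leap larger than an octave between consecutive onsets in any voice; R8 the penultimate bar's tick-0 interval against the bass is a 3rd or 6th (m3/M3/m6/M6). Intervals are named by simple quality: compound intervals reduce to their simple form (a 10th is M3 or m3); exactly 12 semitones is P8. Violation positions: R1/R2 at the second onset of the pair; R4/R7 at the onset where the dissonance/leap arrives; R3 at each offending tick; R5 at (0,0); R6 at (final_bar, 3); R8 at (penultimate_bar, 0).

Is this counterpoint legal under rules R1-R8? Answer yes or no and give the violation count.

No (12 violations)

bar 0: v0=C3 v1=C4 v2=G4 (P5)
bar 1: v0=D3 v1=A3 v2=E4 (M2)
bar 2: v0=C3 v1=E3 v2=D4 (M2)
bar 3: v0=D3 v1=A3 v2=A4 (P5)
bar 4: v0=E3 v1=G3 v2=D4 (m7)
bar 5: v0=C3 v1=G3 v2=E4 (M3)
bar 6: v0=B2 v1=D3 v2=F4 (TT)
bar 7: v0=B2 v1=G3 v2=D4 (m3)
bar 8: v0=C3 v1=C4 v2=G4 (P5)
  R1 @ bar1.0: C4/G4 P5 -> A3/E4 P5 similar
  R4 @ bar1.0: D3/E4 M2 untreated
  R4 @ bar2.0: C3/D4 M2 untreated
  R2 @ bar3.0: C3/E3 M3 -> D3/A3 P5 similar
  R2 @ bar3.0: C3/D4 M2 -> D3/A4 P5 similar
  R2 @ bar3.0: E3/D4 m7 -> A3/A4 P8 similar
  R2 @ bar4.0: A3/A4 P8 -> G3/D4 P5 similar
  R4 @ bar4.0: E3/D4 m7 untreated
  R4 @ bar6.0: B2/F4 TT untreated
  R1 @ bar8.0: G3/D4 P5 -> C4/G4 P5 similar
  R2 @ bar8.0: B2/G3 m6 -> C3/C4 P8 similar
  R2 @ bar8.0: B2/D4 m3 -> C3/G4 P5 similar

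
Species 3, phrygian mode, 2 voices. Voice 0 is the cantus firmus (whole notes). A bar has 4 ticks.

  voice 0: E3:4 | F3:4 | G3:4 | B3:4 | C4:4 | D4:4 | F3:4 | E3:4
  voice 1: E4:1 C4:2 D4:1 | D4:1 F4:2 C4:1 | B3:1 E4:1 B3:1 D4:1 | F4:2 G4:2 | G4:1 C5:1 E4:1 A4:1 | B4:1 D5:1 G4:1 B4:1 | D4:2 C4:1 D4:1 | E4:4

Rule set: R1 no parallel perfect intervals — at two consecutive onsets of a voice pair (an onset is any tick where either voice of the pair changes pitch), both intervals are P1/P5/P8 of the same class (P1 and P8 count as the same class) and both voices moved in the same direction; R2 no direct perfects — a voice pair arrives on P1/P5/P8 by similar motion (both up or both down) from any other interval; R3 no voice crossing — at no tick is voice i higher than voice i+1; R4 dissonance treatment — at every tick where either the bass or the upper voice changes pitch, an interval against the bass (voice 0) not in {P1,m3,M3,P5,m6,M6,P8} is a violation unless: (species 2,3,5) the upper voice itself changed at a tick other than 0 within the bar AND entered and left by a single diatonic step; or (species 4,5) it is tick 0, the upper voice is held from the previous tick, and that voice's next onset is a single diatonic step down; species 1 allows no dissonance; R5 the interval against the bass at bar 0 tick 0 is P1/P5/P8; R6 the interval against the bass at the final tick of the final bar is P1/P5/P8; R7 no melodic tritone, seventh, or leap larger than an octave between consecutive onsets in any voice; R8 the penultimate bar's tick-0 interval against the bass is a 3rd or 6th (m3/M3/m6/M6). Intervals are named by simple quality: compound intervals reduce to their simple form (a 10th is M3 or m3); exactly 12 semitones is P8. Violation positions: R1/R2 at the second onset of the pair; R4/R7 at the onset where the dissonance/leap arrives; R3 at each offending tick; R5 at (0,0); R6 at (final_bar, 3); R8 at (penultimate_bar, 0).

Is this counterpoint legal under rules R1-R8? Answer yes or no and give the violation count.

bar 0: v0=E3 v1=E4 (P8)
bar 1: v0=F3 v1=D4 (M6)
bar 2: v0=G3 v1=B3 (M3)
bar 3: v0=B3 v1=F4 (TT)
bar 4: v0=C4 v1=G4 (P5)
bar 5: v0=D4 v1=B4 (M6)
bar 6: v0=F3 v1=D4 (M6)
bar 7: v0=E3 v1=E4 (P8)
  R4 @ bar0.3: E3/D4 m7 untreated
  R4 @ bar3.0: B3/F4 TT untreated
  R4 @ bar5.2: D4/G4 P4 untreated

No (3 violations)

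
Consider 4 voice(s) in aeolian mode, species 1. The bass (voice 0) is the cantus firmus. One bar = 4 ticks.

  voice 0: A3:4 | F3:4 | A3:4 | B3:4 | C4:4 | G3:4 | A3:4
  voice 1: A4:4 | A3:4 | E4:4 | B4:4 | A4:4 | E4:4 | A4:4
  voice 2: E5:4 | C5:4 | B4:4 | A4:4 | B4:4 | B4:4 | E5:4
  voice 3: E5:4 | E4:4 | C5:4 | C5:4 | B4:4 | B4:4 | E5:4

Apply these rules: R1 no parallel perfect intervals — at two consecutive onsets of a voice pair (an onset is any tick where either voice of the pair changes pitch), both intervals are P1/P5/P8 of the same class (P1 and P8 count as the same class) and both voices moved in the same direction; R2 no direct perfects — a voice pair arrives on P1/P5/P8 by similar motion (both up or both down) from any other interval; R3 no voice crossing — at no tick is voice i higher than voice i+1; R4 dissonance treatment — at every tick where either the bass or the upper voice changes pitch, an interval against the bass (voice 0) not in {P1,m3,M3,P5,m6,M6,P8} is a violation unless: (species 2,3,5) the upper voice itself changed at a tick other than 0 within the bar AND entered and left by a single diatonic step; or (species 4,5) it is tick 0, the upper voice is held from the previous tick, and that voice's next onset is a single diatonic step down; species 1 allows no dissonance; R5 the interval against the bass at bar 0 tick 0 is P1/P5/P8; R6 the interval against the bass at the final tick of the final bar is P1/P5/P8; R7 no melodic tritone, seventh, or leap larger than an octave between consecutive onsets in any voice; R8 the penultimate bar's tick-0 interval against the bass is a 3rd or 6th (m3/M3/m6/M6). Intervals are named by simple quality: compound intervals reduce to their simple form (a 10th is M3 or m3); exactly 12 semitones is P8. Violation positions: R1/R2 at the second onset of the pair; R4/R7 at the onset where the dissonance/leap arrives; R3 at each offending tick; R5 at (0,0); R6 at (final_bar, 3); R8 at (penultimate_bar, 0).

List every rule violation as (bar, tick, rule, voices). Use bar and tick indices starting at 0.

bar 0: v0=A3 v1=A4 v2=E5 v3=E5 downbeat P5
bar 1: v0=F3 v1=A3 v2=C5 v3=E4 downbeat M7
bar 2: v0=A3 v1=E4 v2=B4 v3=C5 downbeat m3
bar 3: v0=B3 v1=B4 v2=A4 v3=C5 downbeat m2
bar 4: v0=C4 v1=A4 v2=B4 v3=B4 downbeat M7
bar 5: v0=G3 v1=E4 v2=B4 v3=B4 downbeat M3
bar 6: v0=A3 v1=A4 v2=E5 v3=E5 downbeat P5
  -> R1 @ bar 1 tick 0 v(0, 2): A3/E5 P5 -> F3/C5 P5 similar
  -> R1 @ bar 1 tick 0 v(1, 3): A4/E5 P5 -> A3/E4 P5 similar
  -> R3 @ bar 1 tick 0 v(2, 3): C5 above E4
  -> R4 @ bar 1 tick 0 v(0, 3): F3/E4 M7 untreated
  -> R3 @ bar 1 tick 1 v(2, 3): C5 above E4
  -> R3 @ bar 1 tick 2 v(2, 3): C5 above E4
  -> R3 @ bar 1 tick 3 v(2, 3): C5 above E4
  -> R2 @ bar 2 tick 0 v(0, 1): F3/A3 M3 -> A3/E4 P5 similar
  -> R4 @ bar 2 tick 0 v(0, 2): A3/B4 M2 untreated
  -> R2 @ bar 3 tick 0 v(0, 1): A3/E4 P5 -> B3/B4 P8 similar
  -> R3 @ bar 3 tick 0 v(1, 2): B4 above A4
  -> R4 @ bar 3 tick 0 v(0, 2): B3/A4 m7 untreated
  -> R4 @ bar 3 tick 0 v(0, 3): B3/C5 m2 untreated
  -> R3 @ bar 3 tick 1 v(1, 2): B4 above A4
  -> R3 @ bar 3 tick 2 v(1, 2): B4 above A4
  -> R3 @ bar 3 tick 3 v(1, 2): B4 above A4
  -> R4 @ bar 4 tick 0 v(0, 2): C4/B4 M7 untreated
  -> R4 @ bar 4 tick 0 v(0, 3): C4/B4 M7 untreated
  -> R1 @ bar 6 tick 0 v(1, 2): E4/B4 P5 -> A4/E5 P5 similar
  -> R1 @ bar 6 tick 0 v(1, 3): E4/B4 P5 -> A4/E5 P5 similar
  -> R1 @ bar 6 tick 0 v(2, 3): B4/B4 P1 -> E5/E5 P1 similar
  -> R2 @ bar 6 tick 0 v(0, 1): G3/E4 M6 -> A3/A4 P8 similar
  -> R2 @ bar 6 tick 0 v(0, 2): G3/B4 M3 -> A3/E5 P5 similar
  -> R2 @ bar 6 tick 0 v(0, 3): G3/B4 M3 -> A3/E5 P5 similar

(1, 0, R1, (0, 2))
(1, 0, R1, (1, 3))
(1, 0, R3, (2, 3))
(1, 0, R4, (0, 3))
(1, 1, R3, (2, 3))
(1, 2, R3, (2, 3))
(1, 3, R3, (2, 3))
(2, 0, R2, (0, 1))
(2, 0, R4, (0, 2))
(3, 0, R2, (0, 1))
(3, 0, R3, (1, 2))
(3, 0, R4, (0, 2))
(3, 0, R4, (0, 3))
(3, 1, R3, (1, 2))
(3, 2, R3, (1, 2))
(3, 3, R3, (1, 2))
(4, 0, R4, (0, 2))
(4, 0, R4, (0, 3))
(6, 0, R1, (1, 2))
(6, 0, R1, (1, 3))
(6, 0, R1, (2, 3))
(6, 0, R2, (0, 1))
(6, 0, R2, (0, 2))
(6, 0, R2, (0, 3))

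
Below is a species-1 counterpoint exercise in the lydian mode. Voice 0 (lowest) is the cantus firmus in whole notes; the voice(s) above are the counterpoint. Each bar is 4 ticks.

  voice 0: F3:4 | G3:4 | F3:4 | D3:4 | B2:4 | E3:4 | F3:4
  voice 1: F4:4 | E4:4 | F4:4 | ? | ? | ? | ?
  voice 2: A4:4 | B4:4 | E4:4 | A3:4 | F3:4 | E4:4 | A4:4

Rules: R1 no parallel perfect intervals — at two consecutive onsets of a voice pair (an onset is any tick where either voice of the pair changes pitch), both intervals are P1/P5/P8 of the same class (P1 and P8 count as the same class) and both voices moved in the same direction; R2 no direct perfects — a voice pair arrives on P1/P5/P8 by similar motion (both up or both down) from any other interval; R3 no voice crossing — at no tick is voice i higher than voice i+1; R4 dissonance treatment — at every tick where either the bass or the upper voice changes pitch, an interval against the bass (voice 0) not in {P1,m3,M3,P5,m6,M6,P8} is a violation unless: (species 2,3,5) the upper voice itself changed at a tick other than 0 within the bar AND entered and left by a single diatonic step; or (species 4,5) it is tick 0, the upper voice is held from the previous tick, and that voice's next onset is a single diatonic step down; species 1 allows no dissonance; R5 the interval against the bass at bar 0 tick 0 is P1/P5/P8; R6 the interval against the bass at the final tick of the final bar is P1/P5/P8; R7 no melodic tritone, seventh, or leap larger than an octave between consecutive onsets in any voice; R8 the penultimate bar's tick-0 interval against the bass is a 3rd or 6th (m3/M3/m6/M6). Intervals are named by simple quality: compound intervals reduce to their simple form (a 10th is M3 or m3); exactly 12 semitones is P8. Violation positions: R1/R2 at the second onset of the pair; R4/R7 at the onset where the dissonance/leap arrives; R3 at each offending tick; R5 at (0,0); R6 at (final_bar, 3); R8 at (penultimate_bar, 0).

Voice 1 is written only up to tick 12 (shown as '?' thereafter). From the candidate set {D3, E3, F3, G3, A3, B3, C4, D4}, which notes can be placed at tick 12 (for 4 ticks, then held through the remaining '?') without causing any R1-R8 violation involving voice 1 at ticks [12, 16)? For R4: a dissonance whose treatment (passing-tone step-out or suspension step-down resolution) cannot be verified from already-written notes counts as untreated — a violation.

{F3}

D3: violates R1,R2,R7
E3: violates R4,R7
F3: legal
G3: violates R4,R7
A3: violates R2
B3: violates R3,R7
C4: violates R3,R4
D4: violates R1,R3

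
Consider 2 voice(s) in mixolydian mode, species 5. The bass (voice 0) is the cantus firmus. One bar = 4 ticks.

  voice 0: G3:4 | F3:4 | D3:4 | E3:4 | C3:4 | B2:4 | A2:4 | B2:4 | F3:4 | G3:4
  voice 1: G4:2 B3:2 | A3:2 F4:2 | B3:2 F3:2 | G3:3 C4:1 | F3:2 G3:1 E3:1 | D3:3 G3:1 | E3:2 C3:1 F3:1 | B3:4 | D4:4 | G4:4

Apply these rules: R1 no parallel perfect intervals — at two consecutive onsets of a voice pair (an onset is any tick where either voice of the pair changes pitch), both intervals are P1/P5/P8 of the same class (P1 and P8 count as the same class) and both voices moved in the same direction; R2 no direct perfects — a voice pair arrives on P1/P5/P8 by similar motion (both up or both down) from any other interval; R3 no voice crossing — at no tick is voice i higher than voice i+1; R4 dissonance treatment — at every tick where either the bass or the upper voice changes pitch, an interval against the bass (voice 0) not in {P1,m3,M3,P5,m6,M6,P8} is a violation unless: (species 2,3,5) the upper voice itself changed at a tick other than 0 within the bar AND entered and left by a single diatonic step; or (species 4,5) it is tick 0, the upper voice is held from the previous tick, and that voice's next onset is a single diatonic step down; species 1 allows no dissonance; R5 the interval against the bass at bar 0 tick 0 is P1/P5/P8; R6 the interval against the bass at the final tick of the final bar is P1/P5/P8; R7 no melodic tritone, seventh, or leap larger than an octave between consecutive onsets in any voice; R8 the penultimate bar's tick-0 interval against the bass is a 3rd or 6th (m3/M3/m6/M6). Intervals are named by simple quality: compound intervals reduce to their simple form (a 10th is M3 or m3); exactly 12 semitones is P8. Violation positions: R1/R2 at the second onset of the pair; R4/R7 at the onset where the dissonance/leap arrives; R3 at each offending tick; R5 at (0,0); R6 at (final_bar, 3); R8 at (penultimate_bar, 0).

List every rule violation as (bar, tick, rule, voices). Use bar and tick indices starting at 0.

bar 0: v0=G3 v1=G4 downbeat P8
bar 1: v0=F3 v1=A3 downbeat M3
bar 2: v0=D3 v1=B3 downbeat M6
bar 3: v0=E3 v1=G3 downbeat m3
bar 4: v0=C3 v1=F3 downbeat P4
bar 5: v0=B2 v1=D3 downbeat m3
bar 6: v0=A2 v1=E3 downbeat P5
bar 7: v0=B2 v1=B3 downbeat P8
bar 8: v0=F3 v1=D4 downbeat M6
bar 9: v0=G3 v1=G4 downbeat P8
  -> R7 @ bar 2 tick 0 v(1,): F4->B3 leap 6st
  -> R7 @ bar 2 tick 2 v(1,): B3->F3 leap 6st
  -> R4 @ bar 4 tick 0 v(0, 1): C3/F3 P4 untreated
  -> R2 @ bar 6 tick 0 v(0, 1): B2/G3 m6 -> A2/E3 P5 similar
  -> R2 @ bar 7 tick 0 v(0, 1): A2/F3 m6 -> B2/B3 P8 similar
  -> R7 @ bar 7 tick 0 v(1,): F3->B3 leap 6st
  -> R7 @ bar 8 tick 0 v(0,): B2->F3 leap 6st
  -> R2 @ bar 9 tick 0 v(0, 1): F3/D4 M6 -> G3/G4 P8 similar

(2, 0, R7, (1,))
(2, 2, R7, (1,))
(4, 0, R4, (0, 1))
(6, 0, R2, (0, 1))
(7, 0, R2, (0, 1))
(7, 0, R7, (1,))
(8, 0, R7, (0,))
(9, 0, R2, (0, 1))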